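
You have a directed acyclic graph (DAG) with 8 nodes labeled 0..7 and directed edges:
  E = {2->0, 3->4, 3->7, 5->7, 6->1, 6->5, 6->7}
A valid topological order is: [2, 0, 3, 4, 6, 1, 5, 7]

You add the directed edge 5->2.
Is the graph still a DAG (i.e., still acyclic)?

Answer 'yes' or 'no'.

Answer: yes

Derivation:
Given toposort: [2, 0, 3, 4, 6, 1, 5, 7]
Position of 5: index 6; position of 2: index 0
New edge 5->2: backward (u after v in old order)
Backward edge: old toposort is now invalid. Check if this creates a cycle.
Does 2 already reach 5? Reachable from 2: [0, 2]. NO -> still a DAG (reorder needed).
Still a DAG? yes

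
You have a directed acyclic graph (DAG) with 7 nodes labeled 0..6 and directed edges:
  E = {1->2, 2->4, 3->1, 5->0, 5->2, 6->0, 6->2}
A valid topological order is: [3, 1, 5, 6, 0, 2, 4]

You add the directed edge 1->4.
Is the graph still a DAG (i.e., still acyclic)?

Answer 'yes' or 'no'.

Answer: yes

Derivation:
Given toposort: [3, 1, 5, 6, 0, 2, 4]
Position of 1: index 1; position of 4: index 6
New edge 1->4: forward
Forward edge: respects the existing order. Still a DAG, same toposort still valid.
Still a DAG? yes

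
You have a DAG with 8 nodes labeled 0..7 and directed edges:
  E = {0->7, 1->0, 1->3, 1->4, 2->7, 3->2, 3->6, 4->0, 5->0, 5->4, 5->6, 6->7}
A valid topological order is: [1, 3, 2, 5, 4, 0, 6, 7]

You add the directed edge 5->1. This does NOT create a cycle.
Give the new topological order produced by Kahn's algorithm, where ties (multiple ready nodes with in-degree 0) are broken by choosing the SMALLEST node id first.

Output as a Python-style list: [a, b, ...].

Old toposort: [1, 3, 2, 5, 4, 0, 6, 7]
Added edge: 5->1
Position of 5 (3) > position of 1 (0). Must reorder: 5 must now come before 1.
Run Kahn's algorithm (break ties by smallest node id):
  initial in-degrees: [3, 1, 1, 1, 2, 0, 2, 3]
  ready (indeg=0): [5]
  pop 5: indeg[0]->2; indeg[1]->0; indeg[4]->1; indeg[6]->1 | ready=[1] | order so far=[5]
  pop 1: indeg[0]->1; indeg[3]->0; indeg[4]->0 | ready=[3, 4] | order so far=[5, 1]
  pop 3: indeg[2]->0; indeg[6]->0 | ready=[2, 4, 6] | order so far=[5, 1, 3]
  pop 2: indeg[7]->2 | ready=[4, 6] | order so far=[5, 1, 3, 2]
  pop 4: indeg[0]->0 | ready=[0, 6] | order so far=[5, 1, 3, 2, 4]
  pop 0: indeg[7]->1 | ready=[6] | order so far=[5, 1, 3, 2, 4, 0]
  pop 6: indeg[7]->0 | ready=[7] | order so far=[5, 1, 3, 2, 4, 0, 6]
  pop 7: no out-edges | ready=[] | order so far=[5, 1, 3, 2, 4, 0, 6, 7]
  Result: [5, 1, 3, 2, 4, 0, 6, 7]

Answer: [5, 1, 3, 2, 4, 0, 6, 7]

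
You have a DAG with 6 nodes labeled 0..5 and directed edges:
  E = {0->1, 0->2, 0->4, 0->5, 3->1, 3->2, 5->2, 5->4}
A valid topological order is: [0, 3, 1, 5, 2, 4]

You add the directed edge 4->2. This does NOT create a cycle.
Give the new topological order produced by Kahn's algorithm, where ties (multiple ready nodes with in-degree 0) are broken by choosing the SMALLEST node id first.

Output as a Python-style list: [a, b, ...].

Old toposort: [0, 3, 1, 5, 2, 4]
Added edge: 4->2
Position of 4 (5) > position of 2 (4). Must reorder: 4 must now come before 2.
Run Kahn's algorithm (break ties by smallest node id):
  initial in-degrees: [0, 2, 4, 0, 2, 1]
  ready (indeg=0): [0, 3]
  pop 0: indeg[1]->1; indeg[2]->3; indeg[4]->1; indeg[5]->0 | ready=[3, 5] | order so far=[0]
  pop 3: indeg[1]->0; indeg[2]->2 | ready=[1, 5] | order so far=[0, 3]
  pop 1: no out-edges | ready=[5] | order so far=[0, 3, 1]
  pop 5: indeg[2]->1; indeg[4]->0 | ready=[4] | order so far=[0, 3, 1, 5]
  pop 4: indeg[2]->0 | ready=[2] | order so far=[0, 3, 1, 5, 4]
  pop 2: no out-edges | ready=[] | order so far=[0, 3, 1, 5, 4, 2]
  Result: [0, 3, 1, 5, 4, 2]

Answer: [0, 3, 1, 5, 4, 2]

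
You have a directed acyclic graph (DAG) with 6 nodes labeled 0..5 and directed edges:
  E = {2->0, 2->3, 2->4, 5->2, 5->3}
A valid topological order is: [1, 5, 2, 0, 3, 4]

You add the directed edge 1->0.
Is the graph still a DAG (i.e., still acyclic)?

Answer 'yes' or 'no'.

Answer: yes

Derivation:
Given toposort: [1, 5, 2, 0, 3, 4]
Position of 1: index 0; position of 0: index 3
New edge 1->0: forward
Forward edge: respects the existing order. Still a DAG, same toposort still valid.
Still a DAG? yes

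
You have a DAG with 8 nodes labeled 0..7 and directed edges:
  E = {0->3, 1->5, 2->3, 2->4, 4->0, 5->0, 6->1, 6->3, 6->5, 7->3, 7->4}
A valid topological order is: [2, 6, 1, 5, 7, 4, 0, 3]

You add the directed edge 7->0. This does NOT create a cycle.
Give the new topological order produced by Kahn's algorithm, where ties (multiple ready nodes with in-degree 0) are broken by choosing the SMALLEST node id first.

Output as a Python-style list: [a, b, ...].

Answer: [2, 6, 1, 5, 7, 4, 0, 3]

Derivation:
Old toposort: [2, 6, 1, 5, 7, 4, 0, 3]
Added edge: 7->0
Position of 7 (4) < position of 0 (6). Old order still valid.
Run Kahn's algorithm (break ties by smallest node id):
  initial in-degrees: [3, 1, 0, 4, 2, 2, 0, 0]
  ready (indeg=0): [2, 6, 7]
  pop 2: indeg[3]->3; indeg[4]->1 | ready=[6, 7] | order so far=[2]
  pop 6: indeg[1]->0; indeg[3]->2; indeg[5]->1 | ready=[1, 7] | order so far=[2, 6]
  pop 1: indeg[5]->0 | ready=[5, 7] | order so far=[2, 6, 1]
  pop 5: indeg[0]->2 | ready=[7] | order so far=[2, 6, 1, 5]
  pop 7: indeg[0]->1; indeg[3]->1; indeg[4]->0 | ready=[4] | order so far=[2, 6, 1, 5, 7]
  pop 4: indeg[0]->0 | ready=[0] | order so far=[2, 6, 1, 5, 7, 4]
  pop 0: indeg[3]->0 | ready=[3] | order so far=[2, 6, 1, 5, 7, 4, 0]
  pop 3: no out-edges | ready=[] | order so far=[2, 6, 1, 5, 7, 4, 0, 3]
  Result: [2, 6, 1, 5, 7, 4, 0, 3]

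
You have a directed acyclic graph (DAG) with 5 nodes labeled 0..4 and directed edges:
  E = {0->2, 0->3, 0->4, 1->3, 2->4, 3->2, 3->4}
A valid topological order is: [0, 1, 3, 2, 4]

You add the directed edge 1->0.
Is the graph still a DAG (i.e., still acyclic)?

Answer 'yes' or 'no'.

Given toposort: [0, 1, 3, 2, 4]
Position of 1: index 1; position of 0: index 0
New edge 1->0: backward (u after v in old order)
Backward edge: old toposort is now invalid. Check if this creates a cycle.
Does 0 already reach 1? Reachable from 0: [0, 2, 3, 4]. NO -> still a DAG (reorder needed).
Still a DAG? yes

Answer: yes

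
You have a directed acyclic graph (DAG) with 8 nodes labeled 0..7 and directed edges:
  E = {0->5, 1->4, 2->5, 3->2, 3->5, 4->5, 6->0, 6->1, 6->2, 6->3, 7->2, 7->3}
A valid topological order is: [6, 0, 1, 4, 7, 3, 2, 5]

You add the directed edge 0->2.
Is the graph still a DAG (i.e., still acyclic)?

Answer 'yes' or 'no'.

Given toposort: [6, 0, 1, 4, 7, 3, 2, 5]
Position of 0: index 1; position of 2: index 6
New edge 0->2: forward
Forward edge: respects the existing order. Still a DAG, same toposort still valid.
Still a DAG? yes

Answer: yes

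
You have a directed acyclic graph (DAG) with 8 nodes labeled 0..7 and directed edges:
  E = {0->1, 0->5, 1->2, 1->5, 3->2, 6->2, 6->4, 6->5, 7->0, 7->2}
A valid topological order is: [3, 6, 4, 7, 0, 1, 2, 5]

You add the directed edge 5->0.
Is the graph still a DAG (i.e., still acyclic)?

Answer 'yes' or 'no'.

Answer: no

Derivation:
Given toposort: [3, 6, 4, 7, 0, 1, 2, 5]
Position of 5: index 7; position of 0: index 4
New edge 5->0: backward (u after v in old order)
Backward edge: old toposort is now invalid. Check if this creates a cycle.
Does 0 already reach 5? Reachable from 0: [0, 1, 2, 5]. YES -> cycle!
Still a DAG? no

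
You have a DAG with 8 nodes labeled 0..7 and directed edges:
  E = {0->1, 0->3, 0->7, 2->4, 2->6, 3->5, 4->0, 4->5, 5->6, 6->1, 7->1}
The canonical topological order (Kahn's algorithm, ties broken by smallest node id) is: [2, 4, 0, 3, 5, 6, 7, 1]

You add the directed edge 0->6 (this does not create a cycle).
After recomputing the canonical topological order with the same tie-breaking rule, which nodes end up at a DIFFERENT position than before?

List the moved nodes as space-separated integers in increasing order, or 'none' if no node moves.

Old toposort: [2, 4, 0, 3, 5, 6, 7, 1]
Added edge 0->6
Recompute Kahn (smallest-id tiebreak):
  initial in-degrees: [1, 3, 0, 1, 1, 2, 3, 1]
  ready (indeg=0): [2]
  pop 2: indeg[4]->0; indeg[6]->2 | ready=[4] | order so far=[2]
  pop 4: indeg[0]->0; indeg[5]->1 | ready=[0] | order so far=[2, 4]
  pop 0: indeg[1]->2; indeg[3]->0; indeg[6]->1; indeg[7]->0 | ready=[3, 7] | order so far=[2, 4, 0]
  pop 3: indeg[5]->0 | ready=[5, 7] | order so far=[2, 4, 0, 3]
  pop 5: indeg[6]->0 | ready=[6, 7] | order so far=[2, 4, 0, 3, 5]
  pop 6: indeg[1]->1 | ready=[7] | order so far=[2, 4, 0, 3, 5, 6]
  pop 7: indeg[1]->0 | ready=[1] | order so far=[2, 4, 0, 3, 5, 6, 7]
  pop 1: no out-edges | ready=[] | order so far=[2, 4, 0, 3, 5, 6, 7, 1]
New canonical toposort: [2, 4, 0, 3, 5, 6, 7, 1]
Compare positions:
  Node 0: index 2 -> 2 (same)
  Node 1: index 7 -> 7 (same)
  Node 2: index 0 -> 0 (same)
  Node 3: index 3 -> 3 (same)
  Node 4: index 1 -> 1 (same)
  Node 5: index 4 -> 4 (same)
  Node 6: index 5 -> 5 (same)
  Node 7: index 6 -> 6 (same)
Nodes that changed position: none

Answer: none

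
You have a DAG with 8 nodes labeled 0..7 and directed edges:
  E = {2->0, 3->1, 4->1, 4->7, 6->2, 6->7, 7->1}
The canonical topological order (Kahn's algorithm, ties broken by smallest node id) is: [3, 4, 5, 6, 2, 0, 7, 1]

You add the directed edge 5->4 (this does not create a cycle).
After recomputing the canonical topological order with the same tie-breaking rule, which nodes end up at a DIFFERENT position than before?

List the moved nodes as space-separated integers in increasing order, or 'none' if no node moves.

Old toposort: [3, 4, 5, 6, 2, 0, 7, 1]
Added edge 5->4
Recompute Kahn (smallest-id tiebreak):
  initial in-degrees: [1, 3, 1, 0, 1, 0, 0, 2]
  ready (indeg=0): [3, 5, 6]
  pop 3: indeg[1]->2 | ready=[5, 6] | order so far=[3]
  pop 5: indeg[4]->0 | ready=[4, 6] | order so far=[3, 5]
  pop 4: indeg[1]->1; indeg[7]->1 | ready=[6] | order so far=[3, 5, 4]
  pop 6: indeg[2]->0; indeg[7]->0 | ready=[2, 7] | order so far=[3, 5, 4, 6]
  pop 2: indeg[0]->0 | ready=[0, 7] | order so far=[3, 5, 4, 6, 2]
  pop 0: no out-edges | ready=[7] | order so far=[3, 5, 4, 6, 2, 0]
  pop 7: indeg[1]->0 | ready=[1] | order so far=[3, 5, 4, 6, 2, 0, 7]
  pop 1: no out-edges | ready=[] | order so far=[3, 5, 4, 6, 2, 0, 7, 1]
New canonical toposort: [3, 5, 4, 6, 2, 0, 7, 1]
Compare positions:
  Node 0: index 5 -> 5 (same)
  Node 1: index 7 -> 7 (same)
  Node 2: index 4 -> 4 (same)
  Node 3: index 0 -> 0 (same)
  Node 4: index 1 -> 2 (moved)
  Node 5: index 2 -> 1 (moved)
  Node 6: index 3 -> 3 (same)
  Node 7: index 6 -> 6 (same)
Nodes that changed position: 4 5

Answer: 4 5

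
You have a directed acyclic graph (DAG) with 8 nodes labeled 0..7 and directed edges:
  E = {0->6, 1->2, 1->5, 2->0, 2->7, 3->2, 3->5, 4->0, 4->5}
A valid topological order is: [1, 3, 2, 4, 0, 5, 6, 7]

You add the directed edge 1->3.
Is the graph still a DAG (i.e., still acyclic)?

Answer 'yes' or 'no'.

Given toposort: [1, 3, 2, 4, 0, 5, 6, 7]
Position of 1: index 0; position of 3: index 1
New edge 1->3: forward
Forward edge: respects the existing order. Still a DAG, same toposort still valid.
Still a DAG? yes

Answer: yes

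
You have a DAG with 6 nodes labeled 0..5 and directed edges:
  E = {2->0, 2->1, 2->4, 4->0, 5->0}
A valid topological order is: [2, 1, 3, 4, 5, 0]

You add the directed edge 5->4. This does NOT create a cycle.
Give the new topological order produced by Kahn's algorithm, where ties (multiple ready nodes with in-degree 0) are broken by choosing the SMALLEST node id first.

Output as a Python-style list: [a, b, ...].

Old toposort: [2, 1, 3, 4, 5, 0]
Added edge: 5->4
Position of 5 (4) > position of 4 (3). Must reorder: 5 must now come before 4.
Run Kahn's algorithm (break ties by smallest node id):
  initial in-degrees: [3, 1, 0, 0, 2, 0]
  ready (indeg=0): [2, 3, 5]
  pop 2: indeg[0]->2; indeg[1]->0; indeg[4]->1 | ready=[1, 3, 5] | order so far=[2]
  pop 1: no out-edges | ready=[3, 5] | order so far=[2, 1]
  pop 3: no out-edges | ready=[5] | order so far=[2, 1, 3]
  pop 5: indeg[0]->1; indeg[4]->0 | ready=[4] | order so far=[2, 1, 3, 5]
  pop 4: indeg[0]->0 | ready=[0] | order so far=[2, 1, 3, 5, 4]
  pop 0: no out-edges | ready=[] | order so far=[2, 1, 3, 5, 4, 0]
  Result: [2, 1, 3, 5, 4, 0]

Answer: [2, 1, 3, 5, 4, 0]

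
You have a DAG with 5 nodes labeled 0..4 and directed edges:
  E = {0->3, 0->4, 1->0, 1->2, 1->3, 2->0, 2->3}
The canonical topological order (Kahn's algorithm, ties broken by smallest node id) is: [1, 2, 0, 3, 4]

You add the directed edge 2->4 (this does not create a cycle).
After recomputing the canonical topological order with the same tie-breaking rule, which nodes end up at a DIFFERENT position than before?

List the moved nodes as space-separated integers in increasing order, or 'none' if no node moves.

Old toposort: [1, 2, 0, 3, 4]
Added edge 2->4
Recompute Kahn (smallest-id tiebreak):
  initial in-degrees: [2, 0, 1, 3, 2]
  ready (indeg=0): [1]
  pop 1: indeg[0]->1; indeg[2]->0; indeg[3]->2 | ready=[2] | order so far=[1]
  pop 2: indeg[0]->0; indeg[3]->1; indeg[4]->1 | ready=[0] | order so far=[1, 2]
  pop 0: indeg[3]->0; indeg[4]->0 | ready=[3, 4] | order so far=[1, 2, 0]
  pop 3: no out-edges | ready=[4] | order so far=[1, 2, 0, 3]
  pop 4: no out-edges | ready=[] | order so far=[1, 2, 0, 3, 4]
New canonical toposort: [1, 2, 0, 3, 4]
Compare positions:
  Node 0: index 2 -> 2 (same)
  Node 1: index 0 -> 0 (same)
  Node 2: index 1 -> 1 (same)
  Node 3: index 3 -> 3 (same)
  Node 4: index 4 -> 4 (same)
Nodes that changed position: none

Answer: none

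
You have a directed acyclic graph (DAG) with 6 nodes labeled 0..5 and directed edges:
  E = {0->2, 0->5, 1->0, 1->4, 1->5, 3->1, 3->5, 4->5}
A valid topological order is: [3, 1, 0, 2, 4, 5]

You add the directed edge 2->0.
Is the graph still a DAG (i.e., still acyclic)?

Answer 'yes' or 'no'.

Given toposort: [3, 1, 0, 2, 4, 5]
Position of 2: index 3; position of 0: index 2
New edge 2->0: backward (u after v in old order)
Backward edge: old toposort is now invalid. Check if this creates a cycle.
Does 0 already reach 2? Reachable from 0: [0, 2, 5]. YES -> cycle!
Still a DAG? no

Answer: no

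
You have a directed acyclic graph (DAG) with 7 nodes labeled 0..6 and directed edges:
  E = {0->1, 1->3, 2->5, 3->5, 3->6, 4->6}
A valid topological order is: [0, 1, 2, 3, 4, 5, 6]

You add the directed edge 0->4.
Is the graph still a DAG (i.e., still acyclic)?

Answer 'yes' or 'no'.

Answer: yes

Derivation:
Given toposort: [0, 1, 2, 3, 4, 5, 6]
Position of 0: index 0; position of 4: index 4
New edge 0->4: forward
Forward edge: respects the existing order. Still a DAG, same toposort still valid.
Still a DAG? yes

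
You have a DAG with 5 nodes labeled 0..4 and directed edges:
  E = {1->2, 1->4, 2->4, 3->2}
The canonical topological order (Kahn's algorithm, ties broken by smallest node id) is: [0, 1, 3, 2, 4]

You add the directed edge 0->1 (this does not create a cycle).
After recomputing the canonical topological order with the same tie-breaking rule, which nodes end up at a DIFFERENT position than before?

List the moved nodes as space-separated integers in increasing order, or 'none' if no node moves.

Answer: none

Derivation:
Old toposort: [0, 1, 3, 2, 4]
Added edge 0->1
Recompute Kahn (smallest-id tiebreak):
  initial in-degrees: [0, 1, 2, 0, 2]
  ready (indeg=0): [0, 3]
  pop 0: indeg[1]->0 | ready=[1, 3] | order so far=[0]
  pop 1: indeg[2]->1; indeg[4]->1 | ready=[3] | order so far=[0, 1]
  pop 3: indeg[2]->0 | ready=[2] | order so far=[0, 1, 3]
  pop 2: indeg[4]->0 | ready=[4] | order so far=[0, 1, 3, 2]
  pop 4: no out-edges | ready=[] | order so far=[0, 1, 3, 2, 4]
New canonical toposort: [0, 1, 3, 2, 4]
Compare positions:
  Node 0: index 0 -> 0 (same)
  Node 1: index 1 -> 1 (same)
  Node 2: index 3 -> 3 (same)
  Node 3: index 2 -> 2 (same)
  Node 4: index 4 -> 4 (same)
Nodes that changed position: none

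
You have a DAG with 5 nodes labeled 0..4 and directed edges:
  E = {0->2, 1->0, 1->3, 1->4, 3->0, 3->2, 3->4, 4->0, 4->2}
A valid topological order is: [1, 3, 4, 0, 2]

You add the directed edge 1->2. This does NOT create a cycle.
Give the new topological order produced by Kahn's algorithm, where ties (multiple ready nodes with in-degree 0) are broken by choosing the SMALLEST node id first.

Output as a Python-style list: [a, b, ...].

Old toposort: [1, 3, 4, 0, 2]
Added edge: 1->2
Position of 1 (0) < position of 2 (4). Old order still valid.
Run Kahn's algorithm (break ties by smallest node id):
  initial in-degrees: [3, 0, 4, 1, 2]
  ready (indeg=0): [1]
  pop 1: indeg[0]->2; indeg[2]->3; indeg[3]->0; indeg[4]->1 | ready=[3] | order so far=[1]
  pop 3: indeg[0]->1; indeg[2]->2; indeg[4]->0 | ready=[4] | order so far=[1, 3]
  pop 4: indeg[0]->0; indeg[2]->1 | ready=[0] | order so far=[1, 3, 4]
  pop 0: indeg[2]->0 | ready=[2] | order so far=[1, 3, 4, 0]
  pop 2: no out-edges | ready=[] | order so far=[1, 3, 4, 0, 2]
  Result: [1, 3, 4, 0, 2]

Answer: [1, 3, 4, 0, 2]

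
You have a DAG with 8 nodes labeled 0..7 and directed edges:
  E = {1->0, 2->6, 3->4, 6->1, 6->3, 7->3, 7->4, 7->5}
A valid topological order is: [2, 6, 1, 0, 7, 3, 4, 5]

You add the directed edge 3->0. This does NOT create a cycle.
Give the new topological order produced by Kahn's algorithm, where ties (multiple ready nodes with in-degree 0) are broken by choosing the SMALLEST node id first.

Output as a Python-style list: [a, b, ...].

Answer: [2, 6, 1, 7, 3, 0, 4, 5]

Derivation:
Old toposort: [2, 6, 1, 0, 7, 3, 4, 5]
Added edge: 3->0
Position of 3 (5) > position of 0 (3). Must reorder: 3 must now come before 0.
Run Kahn's algorithm (break ties by smallest node id):
  initial in-degrees: [2, 1, 0, 2, 2, 1, 1, 0]
  ready (indeg=0): [2, 7]
  pop 2: indeg[6]->0 | ready=[6, 7] | order so far=[2]
  pop 6: indeg[1]->0; indeg[3]->1 | ready=[1, 7] | order so far=[2, 6]
  pop 1: indeg[0]->1 | ready=[7] | order so far=[2, 6, 1]
  pop 7: indeg[3]->0; indeg[4]->1; indeg[5]->0 | ready=[3, 5] | order so far=[2, 6, 1, 7]
  pop 3: indeg[0]->0; indeg[4]->0 | ready=[0, 4, 5] | order so far=[2, 6, 1, 7, 3]
  pop 0: no out-edges | ready=[4, 5] | order so far=[2, 6, 1, 7, 3, 0]
  pop 4: no out-edges | ready=[5] | order so far=[2, 6, 1, 7, 3, 0, 4]
  pop 5: no out-edges | ready=[] | order so far=[2, 6, 1, 7, 3, 0, 4, 5]
  Result: [2, 6, 1, 7, 3, 0, 4, 5]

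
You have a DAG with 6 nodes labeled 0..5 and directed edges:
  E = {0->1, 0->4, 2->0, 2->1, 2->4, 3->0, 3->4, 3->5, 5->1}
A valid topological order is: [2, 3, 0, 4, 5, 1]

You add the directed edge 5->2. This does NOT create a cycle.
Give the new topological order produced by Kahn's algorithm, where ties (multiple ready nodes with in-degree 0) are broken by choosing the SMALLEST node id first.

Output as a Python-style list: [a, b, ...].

Old toposort: [2, 3, 0, 4, 5, 1]
Added edge: 5->2
Position of 5 (4) > position of 2 (0). Must reorder: 5 must now come before 2.
Run Kahn's algorithm (break ties by smallest node id):
  initial in-degrees: [2, 3, 1, 0, 3, 1]
  ready (indeg=0): [3]
  pop 3: indeg[0]->1; indeg[4]->2; indeg[5]->0 | ready=[5] | order so far=[3]
  pop 5: indeg[1]->2; indeg[2]->0 | ready=[2] | order so far=[3, 5]
  pop 2: indeg[0]->0; indeg[1]->1; indeg[4]->1 | ready=[0] | order so far=[3, 5, 2]
  pop 0: indeg[1]->0; indeg[4]->0 | ready=[1, 4] | order so far=[3, 5, 2, 0]
  pop 1: no out-edges | ready=[4] | order so far=[3, 5, 2, 0, 1]
  pop 4: no out-edges | ready=[] | order so far=[3, 5, 2, 0, 1, 4]
  Result: [3, 5, 2, 0, 1, 4]

Answer: [3, 5, 2, 0, 1, 4]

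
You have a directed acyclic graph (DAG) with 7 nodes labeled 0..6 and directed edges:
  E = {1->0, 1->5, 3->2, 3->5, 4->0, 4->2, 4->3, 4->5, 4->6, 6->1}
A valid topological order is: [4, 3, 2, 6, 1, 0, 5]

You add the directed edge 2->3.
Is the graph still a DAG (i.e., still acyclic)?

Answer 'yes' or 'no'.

Given toposort: [4, 3, 2, 6, 1, 0, 5]
Position of 2: index 2; position of 3: index 1
New edge 2->3: backward (u after v in old order)
Backward edge: old toposort is now invalid. Check if this creates a cycle.
Does 3 already reach 2? Reachable from 3: [2, 3, 5]. YES -> cycle!
Still a DAG? no

Answer: no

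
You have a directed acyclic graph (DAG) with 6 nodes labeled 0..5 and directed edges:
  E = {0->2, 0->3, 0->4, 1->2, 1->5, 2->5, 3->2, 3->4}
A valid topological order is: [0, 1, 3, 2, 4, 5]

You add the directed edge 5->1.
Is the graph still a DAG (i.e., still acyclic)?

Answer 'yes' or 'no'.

Answer: no

Derivation:
Given toposort: [0, 1, 3, 2, 4, 5]
Position of 5: index 5; position of 1: index 1
New edge 5->1: backward (u after v in old order)
Backward edge: old toposort is now invalid. Check if this creates a cycle.
Does 1 already reach 5? Reachable from 1: [1, 2, 5]. YES -> cycle!
Still a DAG? no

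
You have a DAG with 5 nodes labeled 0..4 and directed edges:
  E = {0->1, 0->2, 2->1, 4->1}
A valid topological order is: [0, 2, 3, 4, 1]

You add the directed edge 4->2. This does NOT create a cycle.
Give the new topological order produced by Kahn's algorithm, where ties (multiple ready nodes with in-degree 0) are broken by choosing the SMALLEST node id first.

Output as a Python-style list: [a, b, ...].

Answer: [0, 3, 4, 2, 1]

Derivation:
Old toposort: [0, 2, 3, 4, 1]
Added edge: 4->2
Position of 4 (3) > position of 2 (1). Must reorder: 4 must now come before 2.
Run Kahn's algorithm (break ties by smallest node id):
  initial in-degrees: [0, 3, 2, 0, 0]
  ready (indeg=0): [0, 3, 4]
  pop 0: indeg[1]->2; indeg[2]->1 | ready=[3, 4] | order so far=[0]
  pop 3: no out-edges | ready=[4] | order so far=[0, 3]
  pop 4: indeg[1]->1; indeg[2]->0 | ready=[2] | order so far=[0, 3, 4]
  pop 2: indeg[1]->0 | ready=[1] | order so far=[0, 3, 4, 2]
  pop 1: no out-edges | ready=[] | order so far=[0, 3, 4, 2, 1]
  Result: [0, 3, 4, 2, 1]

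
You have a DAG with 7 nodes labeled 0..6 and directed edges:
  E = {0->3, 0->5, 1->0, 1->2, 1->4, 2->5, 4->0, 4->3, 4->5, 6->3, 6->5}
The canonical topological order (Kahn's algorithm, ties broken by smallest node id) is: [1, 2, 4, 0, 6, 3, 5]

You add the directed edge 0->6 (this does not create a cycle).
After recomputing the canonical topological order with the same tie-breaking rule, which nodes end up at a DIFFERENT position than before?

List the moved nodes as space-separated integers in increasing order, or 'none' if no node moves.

Answer: none

Derivation:
Old toposort: [1, 2, 4, 0, 6, 3, 5]
Added edge 0->6
Recompute Kahn (smallest-id tiebreak):
  initial in-degrees: [2, 0, 1, 3, 1, 4, 1]
  ready (indeg=0): [1]
  pop 1: indeg[0]->1; indeg[2]->0; indeg[4]->0 | ready=[2, 4] | order so far=[1]
  pop 2: indeg[5]->3 | ready=[4] | order so far=[1, 2]
  pop 4: indeg[0]->0; indeg[3]->2; indeg[5]->2 | ready=[0] | order so far=[1, 2, 4]
  pop 0: indeg[3]->1; indeg[5]->1; indeg[6]->0 | ready=[6] | order so far=[1, 2, 4, 0]
  pop 6: indeg[3]->0; indeg[5]->0 | ready=[3, 5] | order so far=[1, 2, 4, 0, 6]
  pop 3: no out-edges | ready=[5] | order so far=[1, 2, 4, 0, 6, 3]
  pop 5: no out-edges | ready=[] | order so far=[1, 2, 4, 0, 6, 3, 5]
New canonical toposort: [1, 2, 4, 0, 6, 3, 5]
Compare positions:
  Node 0: index 3 -> 3 (same)
  Node 1: index 0 -> 0 (same)
  Node 2: index 1 -> 1 (same)
  Node 3: index 5 -> 5 (same)
  Node 4: index 2 -> 2 (same)
  Node 5: index 6 -> 6 (same)
  Node 6: index 4 -> 4 (same)
Nodes that changed position: none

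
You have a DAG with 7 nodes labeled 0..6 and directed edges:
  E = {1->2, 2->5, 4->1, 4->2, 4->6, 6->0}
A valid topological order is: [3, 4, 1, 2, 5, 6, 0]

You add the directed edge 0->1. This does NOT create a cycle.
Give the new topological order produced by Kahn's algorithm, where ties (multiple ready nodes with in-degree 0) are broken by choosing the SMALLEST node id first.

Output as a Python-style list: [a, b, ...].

Old toposort: [3, 4, 1, 2, 5, 6, 0]
Added edge: 0->1
Position of 0 (6) > position of 1 (2). Must reorder: 0 must now come before 1.
Run Kahn's algorithm (break ties by smallest node id):
  initial in-degrees: [1, 2, 2, 0, 0, 1, 1]
  ready (indeg=0): [3, 4]
  pop 3: no out-edges | ready=[4] | order so far=[3]
  pop 4: indeg[1]->1; indeg[2]->1; indeg[6]->0 | ready=[6] | order so far=[3, 4]
  pop 6: indeg[0]->0 | ready=[0] | order so far=[3, 4, 6]
  pop 0: indeg[1]->0 | ready=[1] | order so far=[3, 4, 6, 0]
  pop 1: indeg[2]->0 | ready=[2] | order so far=[3, 4, 6, 0, 1]
  pop 2: indeg[5]->0 | ready=[5] | order so far=[3, 4, 6, 0, 1, 2]
  pop 5: no out-edges | ready=[] | order so far=[3, 4, 6, 0, 1, 2, 5]
  Result: [3, 4, 6, 0, 1, 2, 5]

Answer: [3, 4, 6, 0, 1, 2, 5]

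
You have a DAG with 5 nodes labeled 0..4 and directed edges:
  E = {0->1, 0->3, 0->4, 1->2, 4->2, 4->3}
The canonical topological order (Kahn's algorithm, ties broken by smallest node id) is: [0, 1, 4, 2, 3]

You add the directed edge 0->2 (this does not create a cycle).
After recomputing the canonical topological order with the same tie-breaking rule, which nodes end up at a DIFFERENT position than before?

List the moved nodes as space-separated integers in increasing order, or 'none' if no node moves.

Old toposort: [0, 1, 4, 2, 3]
Added edge 0->2
Recompute Kahn (smallest-id tiebreak):
  initial in-degrees: [0, 1, 3, 2, 1]
  ready (indeg=0): [0]
  pop 0: indeg[1]->0; indeg[2]->2; indeg[3]->1; indeg[4]->0 | ready=[1, 4] | order so far=[0]
  pop 1: indeg[2]->1 | ready=[4] | order so far=[0, 1]
  pop 4: indeg[2]->0; indeg[3]->0 | ready=[2, 3] | order so far=[0, 1, 4]
  pop 2: no out-edges | ready=[3] | order so far=[0, 1, 4, 2]
  pop 3: no out-edges | ready=[] | order so far=[0, 1, 4, 2, 3]
New canonical toposort: [0, 1, 4, 2, 3]
Compare positions:
  Node 0: index 0 -> 0 (same)
  Node 1: index 1 -> 1 (same)
  Node 2: index 3 -> 3 (same)
  Node 3: index 4 -> 4 (same)
  Node 4: index 2 -> 2 (same)
Nodes that changed position: none

Answer: none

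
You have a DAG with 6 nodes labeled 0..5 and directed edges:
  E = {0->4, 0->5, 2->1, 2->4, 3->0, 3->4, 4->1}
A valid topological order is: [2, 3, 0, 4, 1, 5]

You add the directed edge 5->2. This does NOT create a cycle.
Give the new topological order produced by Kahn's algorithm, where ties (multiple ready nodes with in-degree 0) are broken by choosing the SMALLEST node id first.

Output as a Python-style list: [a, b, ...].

Old toposort: [2, 3, 0, 4, 1, 5]
Added edge: 5->2
Position of 5 (5) > position of 2 (0). Must reorder: 5 must now come before 2.
Run Kahn's algorithm (break ties by smallest node id):
  initial in-degrees: [1, 2, 1, 0, 3, 1]
  ready (indeg=0): [3]
  pop 3: indeg[0]->0; indeg[4]->2 | ready=[0] | order so far=[3]
  pop 0: indeg[4]->1; indeg[5]->0 | ready=[5] | order so far=[3, 0]
  pop 5: indeg[2]->0 | ready=[2] | order so far=[3, 0, 5]
  pop 2: indeg[1]->1; indeg[4]->0 | ready=[4] | order so far=[3, 0, 5, 2]
  pop 4: indeg[1]->0 | ready=[1] | order so far=[3, 0, 5, 2, 4]
  pop 1: no out-edges | ready=[] | order so far=[3, 0, 5, 2, 4, 1]
  Result: [3, 0, 5, 2, 4, 1]

Answer: [3, 0, 5, 2, 4, 1]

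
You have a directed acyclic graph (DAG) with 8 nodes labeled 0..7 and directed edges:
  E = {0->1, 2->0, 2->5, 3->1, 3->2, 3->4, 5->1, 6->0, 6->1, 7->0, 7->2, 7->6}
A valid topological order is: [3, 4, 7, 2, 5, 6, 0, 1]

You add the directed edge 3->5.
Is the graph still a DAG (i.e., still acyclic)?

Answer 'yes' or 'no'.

Given toposort: [3, 4, 7, 2, 5, 6, 0, 1]
Position of 3: index 0; position of 5: index 4
New edge 3->5: forward
Forward edge: respects the existing order. Still a DAG, same toposort still valid.
Still a DAG? yes

Answer: yes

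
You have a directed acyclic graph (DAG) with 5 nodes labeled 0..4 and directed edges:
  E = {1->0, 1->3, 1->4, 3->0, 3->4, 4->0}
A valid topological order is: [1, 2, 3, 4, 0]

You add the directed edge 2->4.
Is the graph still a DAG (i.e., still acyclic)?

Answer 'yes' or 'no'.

Given toposort: [1, 2, 3, 4, 0]
Position of 2: index 1; position of 4: index 3
New edge 2->4: forward
Forward edge: respects the existing order. Still a DAG, same toposort still valid.
Still a DAG? yes

Answer: yes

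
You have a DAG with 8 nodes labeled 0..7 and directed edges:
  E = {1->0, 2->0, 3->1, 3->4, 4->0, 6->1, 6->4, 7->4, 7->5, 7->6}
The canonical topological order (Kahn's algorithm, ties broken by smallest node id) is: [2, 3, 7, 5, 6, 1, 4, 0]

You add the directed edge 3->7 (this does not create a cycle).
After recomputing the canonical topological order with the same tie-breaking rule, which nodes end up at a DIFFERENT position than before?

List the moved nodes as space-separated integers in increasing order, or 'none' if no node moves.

Answer: none

Derivation:
Old toposort: [2, 3, 7, 5, 6, 1, 4, 0]
Added edge 3->7
Recompute Kahn (smallest-id tiebreak):
  initial in-degrees: [3, 2, 0, 0, 3, 1, 1, 1]
  ready (indeg=0): [2, 3]
  pop 2: indeg[0]->2 | ready=[3] | order so far=[2]
  pop 3: indeg[1]->1; indeg[4]->2; indeg[7]->0 | ready=[7] | order so far=[2, 3]
  pop 7: indeg[4]->1; indeg[5]->0; indeg[6]->0 | ready=[5, 6] | order so far=[2, 3, 7]
  pop 5: no out-edges | ready=[6] | order so far=[2, 3, 7, 5]
  pop 6: indeg[1]->0; indeg[4]->0 | ready=[1, 4] | order so far=[2, 3, 7, 5, 6]
  pop 1: indeg[0]->1 | ready=[4] | order so far=[2, 3, 7, 5, 6, 1]
  pop 4: indeg[0]->0 | ready=[0] | order so far=[2, 3, 7, 5, 6, 1, 4]
  pop 0: no out-edges | ready=[] | order so far=[2, 3, 7, 5, 6, 1, 4, 0]
New canonical toposort: [2, 3, 7, 5, 6, 1, 4, 0]
Compare positions:
  Node 0: index 7 -> 7 (same)
  Node 1: index 5 -> 5 (same)
  Node 2: index 0 -> 0 (same)
  Node 3: index 1 -> 1 (same)
  Node 4: index 6 -> 6 (same)
  Node 5: index 3 -> 3 (same)
  Node 6: index 4 -> 4 (same)
  Node 7: index 2 -> 2 (same)
Nodes that changed position: none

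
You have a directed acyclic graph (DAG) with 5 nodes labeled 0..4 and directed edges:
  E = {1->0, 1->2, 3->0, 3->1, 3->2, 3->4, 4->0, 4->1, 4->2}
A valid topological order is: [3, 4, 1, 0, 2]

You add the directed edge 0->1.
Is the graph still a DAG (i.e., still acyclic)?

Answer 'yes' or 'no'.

Given toposort: [3, 4, 1, 0, 2]
Position of 0: index 3; position of 1: index 2
New edge 0->1: backward (u after v in old order)
Backward edge: old toposort is now invalid. Check if this creates a cycle.
Does 1 already reach 0? Reachable from 1: [0, 1, 2]. YES -> cycle!
Still a DAG? no

Answer: no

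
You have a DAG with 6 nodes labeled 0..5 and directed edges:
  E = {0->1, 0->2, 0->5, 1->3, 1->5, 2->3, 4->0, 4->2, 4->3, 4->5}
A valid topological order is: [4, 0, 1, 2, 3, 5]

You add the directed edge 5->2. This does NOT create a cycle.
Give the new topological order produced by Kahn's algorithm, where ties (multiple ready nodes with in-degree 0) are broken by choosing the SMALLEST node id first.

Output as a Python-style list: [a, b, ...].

Old toposort: [4, 0, 1, 2, 3, 5]
Added edge: 5->2
Position of 5 (5) > position of 2 (3). Must reorder: 5 must now come before 2.
Run Kahn's algorithm (break ties by smallest node id):
  initial in-degrees: [1, 1, 3, 3, 0, 3]
  ready (indeg=0): [4]
  pop 4: indeg[0]->0; indeg[2]->2; indeg[3]->2; indeg[5]->2 | ready=[0] | order so far=[4]
  pop 0: indeg[1]->0; indeg[2]->1; indeg[5]->1 | ready=[1] | order so far=[4, 0]
  pop 1: indeg[3]->1; indeg[5]->0 | ready=[5] | order so far=[4, 0, 1]
  pop 5: indeg[2]->0 | ready=[2] | order so far=[4, 0, 1, 5]
  pop 2: indeg[3]->0 | ready=[3] | order so far=[4, 0, 1, 5, 2]
  pop 3: no out-edges | ready=[] | order so far=[4, 0, 1, 5, 2, 3]
  Result: [4, 0, 1, 5, 2, 3]

Answer: [4, 0, 1, 5, 2, 3]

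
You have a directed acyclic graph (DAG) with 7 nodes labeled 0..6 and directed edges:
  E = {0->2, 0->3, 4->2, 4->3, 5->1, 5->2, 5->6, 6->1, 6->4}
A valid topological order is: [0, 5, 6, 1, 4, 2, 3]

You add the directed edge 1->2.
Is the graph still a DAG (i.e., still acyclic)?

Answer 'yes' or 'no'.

Given toposort: [0, 5, 6, 1, 4, 2, 3]
Position of 1: index 3; position of 2: index 5
New edge 1->2: forward
Forward edge: respects the existing order. Still a DAG, same toposort still valid.
Still a DAG? yes

Answer: yes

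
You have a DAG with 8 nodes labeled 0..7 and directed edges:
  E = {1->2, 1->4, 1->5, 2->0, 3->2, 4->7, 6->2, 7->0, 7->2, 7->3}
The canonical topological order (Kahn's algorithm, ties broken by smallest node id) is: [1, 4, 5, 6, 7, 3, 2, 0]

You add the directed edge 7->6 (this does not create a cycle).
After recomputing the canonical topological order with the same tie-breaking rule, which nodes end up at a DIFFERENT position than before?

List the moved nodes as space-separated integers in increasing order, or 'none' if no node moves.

Answer: 3 6 7

Derivation:
Old toposort: [1, 4, 5, 6, 7, 3, 2, 0]
Added edge 7->6
Recompute Kahn (smallest-id tiebreak):
  initial in-degrees: [2, 0, 4, 1, 1, 1, 1, 1]
  ready (indeg=0): [1]
  pop 1: indeg[2]->3; indeg[4]->0; indeg[5]->0 | ready=[4, 5] | order so far=[1]
  pop 4: indeg[7]->0 | ready=[5, 7] | order so far=[1, 4]
  pop 5: no out-edges | ready=[7] | order so far=[1, 4, 5]
  pop 7: indeg[0]->1; indeg[2]->2; indeg[3]->0; indeg[6]->0 | ready=[3, 6] | order so far=[1, 4, 5, 7]
  pop 3: indeg[2]->1 | ready=[6] | order so far=[1, 4, 5, 7, 3]
  pop 6: indeg[2]->0 | ready=[2] | order so far=[1, 4, 5, 7, 3, 6]
  pop 2: indeg[0]->0 | ready=[0] | order so far=[1, 4, 5, 7, 3, 6, 2]
  pop 0: no out-edges | ready=[] | order so far=[1, 4, 5, 7, 3, 6, 2, 0]
New canonical toposort: [1, 4, 5, 7, 3, 6, 2, 0]
Compare positions:
  Node 0: index 7 -> 7 (same)
  Node 1: index 0 -> 0 (same)
  Node 2: index 6 -> 6 (same)
  Node 3: index 5 -> 4 (moved)
  Node 4: index 1 -> 1 (same)
  Node 5: index 2 -> 2 (same)
  Node 6: index 3 -> 5 (moved)
  Node 7: index 4 -> 3 (moved)
Nodes that changed position: 3 6 7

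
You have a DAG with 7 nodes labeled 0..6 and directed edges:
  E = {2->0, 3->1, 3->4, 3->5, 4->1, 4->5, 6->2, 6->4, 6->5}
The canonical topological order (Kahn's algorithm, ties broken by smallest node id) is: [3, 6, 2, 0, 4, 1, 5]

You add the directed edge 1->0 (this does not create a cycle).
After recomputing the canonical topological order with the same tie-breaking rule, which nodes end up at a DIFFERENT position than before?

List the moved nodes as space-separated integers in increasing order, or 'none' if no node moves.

Answer: 0 1 4

Derivation:
Old toposort: [3, 6, 2, 0, 4, 1, 5]
Added edge 1->0
Recompute Kahn (smallest-id tiebreak):
  initial in-degrees: [2, 2, 1, 0, 2, 3, 0]
  ready (indeg=0): [3, 6]
  pop 3: indeg[1]->1; indeg[4]->1; indeg[5]->2 | ready=[6] | order so far=[3]
  pop 6: indeg[2]->0; indeg[4]->0; indeg[5]->1 | ready=[2, 4] | order so far=[3, 6]
  pop 2: indeg[0]->1 | ready=[4] | order so far=[3, 6, 2]
  pop 4: indeg[1]->0; indeg[5]->0 | ready=[1, 5] | order so far=[3, 6, 2, 4]
  pop 1: indeg[0]->0 | ready=[0, 5] | order so far=[3, 6, 2, 4, 1]
  pop 0: no out-edges | ready=[5] | order so far=[3, 6, 2, 4, 1, 0]
  pop 5: no out-edges | ready=[] | order so far=[3, 6, 2, 4, 1, 0, 5]
New canonical toposort: [3, 6, 2, 4, 1, 0, 5]
Compare positions:
  Node 0: index 3 -> 5 (moved)
  Node 1: index 5 -> 4 (moved)
  Node 2: index 2 -> 2 (same)
  Node 3: index 0 -> 0 (same)
  Node 4: index 4 -> 3 (moved)
  Node 5: index 6 -> 6 (same)
  Node 6: index 1 -> 1 (same)
Nodes that changed position: 0 1 4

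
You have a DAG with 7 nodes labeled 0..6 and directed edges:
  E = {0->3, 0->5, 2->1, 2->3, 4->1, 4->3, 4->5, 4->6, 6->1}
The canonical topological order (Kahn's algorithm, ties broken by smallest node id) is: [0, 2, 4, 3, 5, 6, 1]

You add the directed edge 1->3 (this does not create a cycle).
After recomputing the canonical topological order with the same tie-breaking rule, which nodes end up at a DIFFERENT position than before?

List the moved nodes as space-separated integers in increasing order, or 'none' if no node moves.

Answer: 1 3 5 6

Derivation:
Old toposort: [0, 2, 4, 3, 5, 6, 1]
Added edge 1->3
Recompute Kahn (smallest-id tiebreak):
  initial in-degrees: [0, 3, 0, 4, 0, 2, 1]
  ready (indeg=0): [0, 2, 4]
  pop 0: indeg[3]->3; indeg[5]->1 | ready=[2, 4] | order so far=[0]
  pop 2: indeg[1]->2; indeg[3]->2 | ready=[4] | order so far=[0, 2]
  pop 4: indeg[1]->1; indeg[3]->1; indeg[5]->0; indeg[6]->0 | ready=[5, 6] | order so far=[0, 2, 4]
  pop 5: no out-edges | ready=[6] | order so far=[0, 2, 4, 5]
  pop 6: indeg[1]->0 | ready=[1] | order so far=[0, 2, 4, 5, 6]
  pop 1: indeg[3]->0 | ready=[3] | order so far=[0, 2, 4, 5, 6, 1]
  pop 3: no out-edges | ready=[] | order so far=[0, 2, 4, 5, 6, 1, 3]
New canonical toposort: [0, 2, 4, 5, 6, 1, 3]
Compare positions:
  Node 0: index 0 -> 0 (same)
  Node 1: index 6 -> 5 (moved)
  Node 2: index 1 -> 1 (same)
  Node 3: index 3 -> 6 (moved)
  Node 4: index 2 -> 2 (same)
  Node 5: index 4 -> 3 (moved)
  Node 6: index 5 -> 4 (moved)
Nodes that changed position: 1 3 5 6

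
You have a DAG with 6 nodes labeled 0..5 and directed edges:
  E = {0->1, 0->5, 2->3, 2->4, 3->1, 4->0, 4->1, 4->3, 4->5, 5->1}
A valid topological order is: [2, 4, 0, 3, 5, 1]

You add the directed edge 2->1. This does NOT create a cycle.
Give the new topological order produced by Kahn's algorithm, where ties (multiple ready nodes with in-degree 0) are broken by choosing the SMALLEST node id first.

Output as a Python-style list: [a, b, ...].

Answer: [2, 4, 0, 3, 5, 1]

Derivation:
Old toposort: [2, 4, 0, 3, 5, 1]
Added edge: 2->1
Position of 2 (0) < position of 1 (5). Old order still valid.
Run Kahn's algorithm (break ties by smallest node id):
  initial in-degrees: [1, 5, 0, 2, 1, 2]
  ready (indeg=0): [2]
  pop 2: indeg[1]->4; indeg[3]->1; indeg[4]->0 | ready=[4] | order so far=[2]
  pop 4: indeg[0]->0; indeg[1]->3; indeg[3]->0; indeg[5]->1 | ready=[0, 3] | order so far=[2, 4]
  pop 0: indeg[1]->2; indeg[5]->0 | ready=[3, 5] | order so far=[2, 4, 0]
  pop 3: indeg[1]->1 | ready=[5] | order so far=[2, 4, 0, 3]
  pop 5: indeg[1]->0 | ready=[1] | order so far=[2, 4, 0, 3, 5]
  pop 1: no out-edges | ready=[] | order so far=[2, 4, 0, 3, 5, 1]
  Result: [2, 4, 0, 3, 5, 1]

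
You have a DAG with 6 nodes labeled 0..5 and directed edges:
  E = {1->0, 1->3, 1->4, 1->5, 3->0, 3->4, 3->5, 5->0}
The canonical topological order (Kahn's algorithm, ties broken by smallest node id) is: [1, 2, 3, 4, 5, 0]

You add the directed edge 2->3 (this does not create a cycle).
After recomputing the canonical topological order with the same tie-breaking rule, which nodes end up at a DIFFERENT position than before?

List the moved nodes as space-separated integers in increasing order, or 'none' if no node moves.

Answer: none

Derivation:
Old toposort: [1, 2, 3, 4, 5, 0]
Added edge 2->3
Recompute Kahn (smallest-id tiebreak):
  initial in-degrees: [3, 0, 0, 2, 2, 2]
  ready (indeg=0): [1, 2]
  pop 1: indeg[0]->2; indeg[3]->1; indeg[4]->1; indeg[5]->1 | ready=[2] | order so far=[1]
  pop 2: indeg[3]->0 | ready=[3] | order so far=[1, 2]
  pop 3: indeg[0]->1; indeg[4]->0; indeg[5]->0 | ready=[4, 5] | order so far=[1, 2, 3]
  pop 4: no out-edges | ready=[5] | order so far=[1, 2, 3, 4]
  pop 5: indeg[0]->0 | ready=[0] | order so far=[1, 2, 3, 4, 5]
  pop 0: no out-edges | ready=[] | order so far=[1, 2, 3, 4, 5, 0]
New canonical toposort: [1, 2, 3, 4, 5, 0]
Compare positions:
  Node 0: index 5 -> 5 (same)
  Node 1: index 0 -> 0 (same)
  Node 2: index 1 -> 1 (same)
  Node 3: index 2 -> 2 (same)
  Node 4: index 3 -> 3 (same)
  Node 5: index 4 -> 4 (same)
Nodes that changed position: none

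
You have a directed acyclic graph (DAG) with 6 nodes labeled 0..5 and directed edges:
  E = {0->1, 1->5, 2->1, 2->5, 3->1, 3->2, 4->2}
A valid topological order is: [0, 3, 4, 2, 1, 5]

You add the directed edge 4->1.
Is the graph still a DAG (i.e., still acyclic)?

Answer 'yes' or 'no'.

Given toposort: [0, 3, 4, 2, 1, 5]
Position of 4: index 2; position of 1: index 4
New edge 4->1: forward
Forward edge: respects the existing order. Still a DAG, same toposort still valid.
Still a DAG? yes

Answer: yes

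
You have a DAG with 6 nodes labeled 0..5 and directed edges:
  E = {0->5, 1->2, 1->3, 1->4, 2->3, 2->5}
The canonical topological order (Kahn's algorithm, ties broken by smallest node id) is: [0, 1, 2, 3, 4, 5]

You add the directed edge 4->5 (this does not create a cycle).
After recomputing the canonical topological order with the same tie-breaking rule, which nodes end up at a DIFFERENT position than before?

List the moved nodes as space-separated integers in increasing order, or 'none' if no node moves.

Old toposort: [0, 1, 2, 3, 4, 5]
Added edge 4->5
Recompute Kahn (smallest-id tiebreak):
  initial in-degrees: [0, 0, 1, 2, 1, 3]
  ready (indeg=0): [0, 1]
  pop 0: indeg[5]->2 | ready=[1] | order so far=[0]
  pop 1: indeg[2]->0; indeg[3]->1; indeg[4]->0 | ready=[2, 4] | order so far=[0, 1]
  pop 2: indeg[3]->0; indeg[5]->1 | ready=[3, 4] | order so far=[0, 1, 2]
  pop 3: no out-edges | ready=[4] | order so far=[0, 1, 2, 3]
  pop 4: indeg[5]->0 | ready=[5] | order so far=[0, 1, 2, 3, 4]
  pop 5: no out-edges | ready=[] | order so far=[0, 1, 2, 3, 4, 5]
New canonical toposort: [0, 1, 2, 3, 4, 5]
Compare positions:
  Node 0: index 0 -> 0 (same)
  Node 1: index 1 -> 1 (same)
  Node 2: index 2 -> 2 (same)
  Node 3: index 3 -> 3 (same)
  Node 4: index 4 -> 4 (same)
  Node 5: index 5 -> 5 (same)
Nodes that changed position: none

Answer: none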